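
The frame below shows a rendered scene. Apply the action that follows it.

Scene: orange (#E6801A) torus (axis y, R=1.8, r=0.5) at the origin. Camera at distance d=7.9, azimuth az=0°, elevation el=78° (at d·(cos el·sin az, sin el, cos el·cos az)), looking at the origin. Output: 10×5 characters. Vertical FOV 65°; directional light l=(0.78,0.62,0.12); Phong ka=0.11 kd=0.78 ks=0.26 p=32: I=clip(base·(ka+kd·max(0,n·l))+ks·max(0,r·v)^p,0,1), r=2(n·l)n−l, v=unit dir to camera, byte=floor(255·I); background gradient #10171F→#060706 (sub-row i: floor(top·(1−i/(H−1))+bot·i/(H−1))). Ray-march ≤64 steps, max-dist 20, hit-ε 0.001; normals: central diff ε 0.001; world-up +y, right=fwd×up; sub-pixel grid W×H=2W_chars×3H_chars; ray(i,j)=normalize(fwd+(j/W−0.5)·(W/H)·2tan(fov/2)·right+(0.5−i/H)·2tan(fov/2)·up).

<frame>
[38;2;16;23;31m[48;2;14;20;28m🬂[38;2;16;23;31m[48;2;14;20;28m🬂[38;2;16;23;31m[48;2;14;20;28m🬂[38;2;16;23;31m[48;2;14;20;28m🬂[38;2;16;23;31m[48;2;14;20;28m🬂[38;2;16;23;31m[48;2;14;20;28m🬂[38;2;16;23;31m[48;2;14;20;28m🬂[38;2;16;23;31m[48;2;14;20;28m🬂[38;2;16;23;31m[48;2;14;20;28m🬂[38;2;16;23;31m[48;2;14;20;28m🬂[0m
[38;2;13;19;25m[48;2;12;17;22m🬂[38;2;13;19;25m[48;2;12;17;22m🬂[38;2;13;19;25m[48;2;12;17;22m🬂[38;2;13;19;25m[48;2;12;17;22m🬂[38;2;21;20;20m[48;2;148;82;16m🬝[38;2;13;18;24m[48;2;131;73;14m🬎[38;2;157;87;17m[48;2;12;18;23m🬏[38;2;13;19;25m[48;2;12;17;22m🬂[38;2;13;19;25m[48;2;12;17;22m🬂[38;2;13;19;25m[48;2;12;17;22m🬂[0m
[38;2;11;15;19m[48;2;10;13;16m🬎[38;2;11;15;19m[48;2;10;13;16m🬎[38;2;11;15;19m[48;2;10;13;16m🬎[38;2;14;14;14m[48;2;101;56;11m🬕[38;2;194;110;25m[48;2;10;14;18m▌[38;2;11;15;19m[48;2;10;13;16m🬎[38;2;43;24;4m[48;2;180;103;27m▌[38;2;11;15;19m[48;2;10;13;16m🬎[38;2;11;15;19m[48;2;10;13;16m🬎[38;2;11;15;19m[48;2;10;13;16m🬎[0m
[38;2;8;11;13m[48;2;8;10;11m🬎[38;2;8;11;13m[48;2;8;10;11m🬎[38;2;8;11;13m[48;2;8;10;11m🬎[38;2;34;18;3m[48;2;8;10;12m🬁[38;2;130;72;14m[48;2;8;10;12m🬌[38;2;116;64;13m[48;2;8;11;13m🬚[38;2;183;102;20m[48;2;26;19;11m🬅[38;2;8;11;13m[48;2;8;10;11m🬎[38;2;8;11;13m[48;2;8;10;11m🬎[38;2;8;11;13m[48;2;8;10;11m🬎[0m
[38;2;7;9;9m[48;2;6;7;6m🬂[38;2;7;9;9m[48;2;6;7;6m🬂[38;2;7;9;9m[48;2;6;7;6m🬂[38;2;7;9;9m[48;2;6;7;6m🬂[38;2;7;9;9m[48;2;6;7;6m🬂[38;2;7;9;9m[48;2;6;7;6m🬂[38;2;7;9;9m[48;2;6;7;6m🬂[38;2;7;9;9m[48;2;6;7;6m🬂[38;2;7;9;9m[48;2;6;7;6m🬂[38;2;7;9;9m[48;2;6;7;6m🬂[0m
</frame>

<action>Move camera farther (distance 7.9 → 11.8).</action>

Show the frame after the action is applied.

<frame>
[38;2;16;23;31m[48;2;14;20;28m🬂[38;2;16;23;31m[48;2;14;20;28m🬂[38;2;16;23;31m[48;2;14;20;28m🬂[38;2;16;23;31m[48;2;14;20;28m🬂[38;2;16;23;31m[48;2;14;20;28m🬂[38;2;16;23;31m[48;2;14;20;28m🬂[38;2;16;23;31m[48;2;14;20;28m🬂[38;2;16;23;31m[48;2;14;20;28m🬂[38;2;16;23;31m[48;2;14;20;28m🬂[38;2;16;23;31m[48;2;14;20;28m🬂[0m
[38;2;13;19;25m[48;2;12;17;22m🬂[38;2;13;19;25m[48;2;12;17;22m🬂[38;2;13;19;25m[48;2;12;17;22m🬂[38;2;13;19;25m[48;2;12;17;22m🬂[38;2;13;19;25m[48;2;12;17;22m🬂[38;2;13;19;25m[48;2;12;17;22m🬂[38;2;13;19;25m[48;2;12;17;22m🬂[38;2;13;19;25m[48;2;12;17;22m🬂[38;2;13;19;25m[48;2;12;17;22m🬂[38;2;13;19;25m[48;2;12;17;22m🬂[0m
[38;2;11;15;19m[48;2;10;13;16m🬎[38;2;11;15;19m[48;2;10;13;16m🬎[38;2;11;15;19m[48;2;10;13;16m🬎[38;2;11;15;19m[48;2;10;13;16m🬎[38;2;150;84;17m[48;2;37;26;14m🬁[38;2;122;68;13m[48;2;10;14;17m🬂[38;2;212;132;53m[48;2;10;15;18m🬓[38;2;11;15;19m[48;2;10;13;16m🬎[38;2;11;15;19m[48;2;10;13;16m🬎[38;2;11;15;19m[48;2;10;13;16m🬎[0m
[38;2;8;11;13m[48;2;8;10;11m🬎[38;2;8;11;13m[48;2;8;10;11m🬎[38;2;8;11;13m[48;2;8;10;11m🬎[38;2;8;11;13m[48;2;8;10;11m🬎[38;2;136;76;15m[48;2;8;10;12m🬁[38;2;121;67;13m[48;2;8;10;12m🬂[38;2;8;11;13m[48;2;8;10;11m🬎[38;2;8;11;13m[48;2;8;10;11m🬎[38;2;8;11;13m[48;2;8;10;11m🬎[38;2;8;11;13m[48;2;8;10;11m🬎[0m
[38;2;7;9;9m[48;2;6;7;6m🬂[38;2;7;9;9m[48;2;6;7;6m🬂[38;2;7;9;9m[48;2;6;7;6m🬂[38;2;7;9;9m[48;2;6;7;6m🬂[38;2;7;9;9m[48;2;6;7;6m🬂[38;2;7;9;9m[48;2;6;7;6m🬂[38;2;7;9;9m[48;2;6;7;6m🬂[38;2;7;9;9m[48;2;6;7;6m🬂[38;2;7;9;9m[48;2;6;7;6m🬂[38;2;7;9;9m[48;2;6;7;6m🬂[0m
</frame>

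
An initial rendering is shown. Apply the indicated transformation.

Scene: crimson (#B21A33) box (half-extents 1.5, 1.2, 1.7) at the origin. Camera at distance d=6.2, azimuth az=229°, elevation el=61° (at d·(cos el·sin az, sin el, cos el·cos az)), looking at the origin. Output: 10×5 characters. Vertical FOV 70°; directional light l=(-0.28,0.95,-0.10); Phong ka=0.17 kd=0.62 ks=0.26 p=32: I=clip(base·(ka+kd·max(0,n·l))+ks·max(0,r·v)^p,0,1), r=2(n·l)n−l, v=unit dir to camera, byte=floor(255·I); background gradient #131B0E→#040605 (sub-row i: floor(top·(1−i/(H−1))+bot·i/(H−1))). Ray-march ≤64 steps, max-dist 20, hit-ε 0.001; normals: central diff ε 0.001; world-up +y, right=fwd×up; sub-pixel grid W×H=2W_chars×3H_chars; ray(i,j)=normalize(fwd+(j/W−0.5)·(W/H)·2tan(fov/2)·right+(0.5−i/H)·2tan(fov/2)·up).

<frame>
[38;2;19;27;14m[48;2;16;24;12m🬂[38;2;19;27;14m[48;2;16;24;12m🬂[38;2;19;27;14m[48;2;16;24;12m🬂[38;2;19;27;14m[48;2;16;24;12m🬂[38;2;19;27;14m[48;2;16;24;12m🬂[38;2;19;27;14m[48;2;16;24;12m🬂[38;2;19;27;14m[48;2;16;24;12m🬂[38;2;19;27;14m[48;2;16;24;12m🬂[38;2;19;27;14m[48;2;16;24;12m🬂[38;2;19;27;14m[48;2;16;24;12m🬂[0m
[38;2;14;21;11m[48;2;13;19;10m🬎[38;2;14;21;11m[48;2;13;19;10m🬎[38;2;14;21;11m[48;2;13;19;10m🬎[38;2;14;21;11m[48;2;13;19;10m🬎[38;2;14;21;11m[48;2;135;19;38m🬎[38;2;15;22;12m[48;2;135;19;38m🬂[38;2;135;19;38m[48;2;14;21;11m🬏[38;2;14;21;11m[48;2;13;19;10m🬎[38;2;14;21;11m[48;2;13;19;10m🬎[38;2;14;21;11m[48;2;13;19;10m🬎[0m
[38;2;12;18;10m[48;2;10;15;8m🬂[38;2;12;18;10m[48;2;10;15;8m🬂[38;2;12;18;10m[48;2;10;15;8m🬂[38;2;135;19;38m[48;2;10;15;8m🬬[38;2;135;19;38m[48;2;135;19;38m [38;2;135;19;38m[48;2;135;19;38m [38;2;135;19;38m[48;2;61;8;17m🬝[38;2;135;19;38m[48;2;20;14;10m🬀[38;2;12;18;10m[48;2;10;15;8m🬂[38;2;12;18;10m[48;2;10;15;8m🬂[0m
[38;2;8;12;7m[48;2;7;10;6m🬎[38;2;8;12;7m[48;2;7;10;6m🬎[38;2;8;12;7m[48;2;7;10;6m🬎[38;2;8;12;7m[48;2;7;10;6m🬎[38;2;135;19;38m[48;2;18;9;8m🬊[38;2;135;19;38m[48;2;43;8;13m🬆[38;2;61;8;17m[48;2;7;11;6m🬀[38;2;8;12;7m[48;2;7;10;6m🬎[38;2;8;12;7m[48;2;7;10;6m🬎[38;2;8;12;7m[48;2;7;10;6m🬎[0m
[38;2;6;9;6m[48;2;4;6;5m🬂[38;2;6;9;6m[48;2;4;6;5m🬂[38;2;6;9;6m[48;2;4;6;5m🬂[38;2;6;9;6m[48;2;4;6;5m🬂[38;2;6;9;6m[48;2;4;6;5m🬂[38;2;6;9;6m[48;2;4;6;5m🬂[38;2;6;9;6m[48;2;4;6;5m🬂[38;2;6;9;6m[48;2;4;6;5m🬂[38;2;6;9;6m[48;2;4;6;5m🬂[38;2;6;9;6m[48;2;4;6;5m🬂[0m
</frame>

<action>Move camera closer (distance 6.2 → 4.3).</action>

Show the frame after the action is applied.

<frame>
[38;2;19;27;14m[48;2;16;24;12m🬂[38;2;19;27;14m[48;2;16;24;12m🬂[38;2;19;27;14m[48;2;16;24;12m🬂[38;2;19;27;14m[48;2;16;24;12m🬂[38;2;19;27;14m[48;2;16;24;12m🬂[38;2;18;26;13m[48;2;135;19;38m🬎[38;2;19;27;14m[48;2;16;24;12m🬂[38;2;19;27;14m[48;2;16;24;12m🬂[38;2;19;27;14m[48;2;16;24;12m🬂[38;2;19;27;14m[48;2;16;24;12m🬂[0m
[38;2;14;21;11m[48;2;13;19;10m🬎[38;2;14;21;11m[48;2;13;19;10m🬎[38;2;14;21;11m[48;2;135;19;38m🬎[38;2;15;22;12m[48;2;135;19;38m🬂[38;2;135;19;38m[48;2;135;19;38m [38;2;135;19;38m[48;2;135;19;38m [38;2;135;19;38m[48;2;135;19;38m [38;2;15;22;12m[48;2;133;18;37m🬂[38;2;135;19;38m[48;2;14;21;11m🬏[38;2;14;21;11m[48;2;13;19;10m🬎[0m
[38;2;12;18;10m[48;2;10;15;8m🬂[38;2;135;19;38m[48;2;10;16;8m🬁[38;2;135;19;38m[48;2;10;15;8m🬬[38;2;135;19;38m[48;2;135;19;38m [38;2;135;19;38m[48;2;135;19;38m [38;2;135;19;38m[48;2;135;19;38m [38;2;135;19;38m[48;2;135;19;38m [38;2;135;19;38m[48;2;135;19;38m [38;2;135;19;38m[48;2;10;15;8m🬆[38;2;12;18;10m[48;2;10;15;8m🬂[0m
[38;2;8;12;7m[48;2;7;10;6m🬎[38;2;8;12;7m[48;2;7;10;6m🬎[38;2;135;19;38m[48;2;7;11;6m🬁[38;2;135;19;38m[48;2;7;10;6m🬬[38;2;135;19;38m[48;2;135;20;39m🬎[38;2;135;19;38m[48;2;136;20;39m🬎[38;2;135;19;38m[48;2;45;9;14m🬆[38;2;135;19;38m[48;2;7;11;6m🬀[38;2;8;12;7m[48;2;7;10;6m🬎[38;2;8;12;7m[48;2;7;10;6m🬎[0m
[38;2;6;9;6m[48;2;4;6;5m🬂[38;2;6;9;6m[48;2;4;6;5m🬂[38;2;6;9;6m[48;2;4;6;5m🬂[38;2;135;20;39m[48;2;4;7;5m🬁[38;2;138;22;41m[48;2;4;6;5m🬎[38;2;138;23;42m[48;2;4;7;5m🬀[38;2;6;9;6m[48;2;4;6;5m🬂[38;2;6;9;6m[48;2;4;6;5m🬂[38;2;6;9;6m[48;2;4;6;5m🬂[38;2;6;9;6m[48;2;4;6;5m🬂[0m
</frame>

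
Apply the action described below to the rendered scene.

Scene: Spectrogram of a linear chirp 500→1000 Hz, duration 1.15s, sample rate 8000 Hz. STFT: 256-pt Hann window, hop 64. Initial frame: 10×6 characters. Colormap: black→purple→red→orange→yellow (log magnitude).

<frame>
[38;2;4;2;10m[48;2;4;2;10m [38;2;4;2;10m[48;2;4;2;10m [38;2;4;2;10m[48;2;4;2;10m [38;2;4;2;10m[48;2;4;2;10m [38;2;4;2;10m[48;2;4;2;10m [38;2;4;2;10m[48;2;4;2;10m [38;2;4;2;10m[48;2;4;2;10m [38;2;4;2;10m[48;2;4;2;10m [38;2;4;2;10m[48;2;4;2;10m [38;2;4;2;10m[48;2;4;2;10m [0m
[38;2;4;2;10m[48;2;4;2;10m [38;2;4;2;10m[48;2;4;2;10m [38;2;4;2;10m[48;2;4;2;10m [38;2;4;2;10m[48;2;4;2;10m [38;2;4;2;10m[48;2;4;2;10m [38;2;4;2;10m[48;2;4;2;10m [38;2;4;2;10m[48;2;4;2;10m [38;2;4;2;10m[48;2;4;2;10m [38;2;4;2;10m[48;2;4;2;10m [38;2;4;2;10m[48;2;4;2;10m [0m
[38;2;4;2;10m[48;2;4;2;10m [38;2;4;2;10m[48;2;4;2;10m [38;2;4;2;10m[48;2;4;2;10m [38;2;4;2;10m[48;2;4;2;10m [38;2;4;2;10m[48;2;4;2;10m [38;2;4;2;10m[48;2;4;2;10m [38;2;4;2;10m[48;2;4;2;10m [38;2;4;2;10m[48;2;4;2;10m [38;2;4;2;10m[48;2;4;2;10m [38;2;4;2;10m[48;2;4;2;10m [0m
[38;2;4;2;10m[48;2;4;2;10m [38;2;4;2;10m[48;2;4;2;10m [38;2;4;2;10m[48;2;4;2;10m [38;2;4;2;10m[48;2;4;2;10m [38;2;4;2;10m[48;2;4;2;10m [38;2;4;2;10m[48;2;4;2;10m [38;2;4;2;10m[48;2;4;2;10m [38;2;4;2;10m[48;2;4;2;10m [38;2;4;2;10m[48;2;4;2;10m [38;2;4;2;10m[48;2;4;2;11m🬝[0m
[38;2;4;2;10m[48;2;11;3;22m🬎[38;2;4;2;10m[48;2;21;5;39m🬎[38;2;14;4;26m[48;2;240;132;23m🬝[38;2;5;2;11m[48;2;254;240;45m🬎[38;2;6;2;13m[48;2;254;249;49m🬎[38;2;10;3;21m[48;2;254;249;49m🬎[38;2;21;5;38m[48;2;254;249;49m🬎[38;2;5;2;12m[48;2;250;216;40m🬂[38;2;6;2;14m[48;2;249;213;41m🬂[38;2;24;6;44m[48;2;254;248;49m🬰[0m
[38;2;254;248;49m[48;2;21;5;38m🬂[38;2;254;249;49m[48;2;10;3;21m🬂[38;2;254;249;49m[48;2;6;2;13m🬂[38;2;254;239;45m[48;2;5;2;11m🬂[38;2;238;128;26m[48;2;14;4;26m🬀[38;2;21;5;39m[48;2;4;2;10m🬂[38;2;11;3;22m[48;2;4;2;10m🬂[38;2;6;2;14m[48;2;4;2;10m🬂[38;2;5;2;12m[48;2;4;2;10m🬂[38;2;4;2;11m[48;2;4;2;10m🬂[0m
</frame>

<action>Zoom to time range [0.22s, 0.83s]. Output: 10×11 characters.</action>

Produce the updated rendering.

<frame>
[38;2;4;2;10m[48;2;4;2;10m [38;2;4;2;10m[48;2;4;2;10m [38;2;4;2;10m[48;2;4;2;10m [38;2;4;2;10m[48;2;4;2;10m [38;2;4;2;10m[48;2;4;2;10m [38;2;4;2;10m[48;2;4;2;10m [38;2;4;2;10m[48;2;4;2;10m [38;2;4;2;10m[48;2;4;2;10m [38;2;4;2;10m[48;2;4;2;10m [38;2;4;2;10m[48;2;4;2;10m [0m
[38;2;4;2;10m[48;2;4;2;10m [38;2;4;2;10m[48;2;4;2;10m [38;2;4;2;10m[48;2;4;2;10m [38;2;4;2;10m[48;2;4;2;10m [38;2;4;2;10m[48;2;4;2;10m [38;2;4;2;10m[48;2;4;2;10m [38;2;4;2;10m[48;2;4;2;10m [38;2;4;2;10m[48;2;4;2;10m [38;2;4;2;10m[48;2;4;2;10m [38;2;4;2;10m[48;2;4;2;10m [0m
[38;2;4;2;10m[48;2;4;2;10m [38;2;4;2;10m[48;2;4;2;10m [38;2;4;2;10m[48;2;4;2;10m [38;2;4;2;10m[48;2;4;2;10m [38;2;4;2;10m[48;2;4;2;10m [38;2;4;2;10m[48;2;4;2;10m [38;2;4;2;10m[48;2;4;2;10m [38;2;4;2;10m[48;2;4;2;10m [38;2;4;2;10m[48;2;4;2;10m [38;2;4;2;10m[48;2;4;2;10m [0m
[38;2;4;2;10m[48;2;4;2;10m [38;2;4;2;10m[48;2;4;2;10m [38;2;4;2;10m[48;2;4;2;10m [38;2;4;2;10m[48;2;4;2;10m [38;2;4;2;10m[48;2;4;2;10m [38;2;4;2;10m[48;2;4;2;10m [38;2;4;2;10m[48;2;4;2;10m [38;2;4;2;10m[48;2;4;2;10m [38;2;4;2;10m[48;2;4;2;10m [38;2;4;2;10m[48;2;4;2;10m [0m
[38;2;4;2;10m[48;2;4;2;10m [38;2;4;2;10m[48;2;4;2;10m [38;2;4;2;10m[48;2;4;2;10m [38;2;4;2;10m[48;2;4;2;10m [38;2;4;2;10m[48;2;4;2;10m [38;2;4;2;10m[48;2;4;2;10m [38;2;4;2;10m[48;2;4;2;10m [38;2;4;2;10m[48;2;4;2;10m [38;2;4;2;10m[48;2;4;2;10m [38;2;4;2;10m[48;2;4;2;10m [0m
[38;2;4;2;10m[48;2;4;2;10m [38;2;4;2;10m[48;2;4;2;10m [38;2;4;2;10m[48;2;4;2;10m [38;2;4;2;10m[48;2;4;2;10m [38;2;4;2;10m[48;2;4;2;10m [38;2;4;2;10m[48;2;4;2;10m [38;2;4;2;10m[48;2;4;2;10m [38;2;4;2;10m[48;2;4;2;10m [38;2;4;2;10m[48;2;4;2;10m [38;2;4;2;10m[48;2;4;2;10m [0m
[38;2;4;2;10m[48;2;4;2;10m [38;2;4;2;10m[48;2;4;2;10m [38;2;4;2;10m[48;2;4;2;10m [38;2;4;2;10m[48;2;4;2;10m [38;2;4;2;10m[48;2;4;2;10m [38;2;4;2;10m[48;2;4;2;10m [38;2;4;2;10m[48;2;4;2;10m [38;2;4;2;10m[48;2;4;2;10m [38;2;4;2;10m[48;2;4;2;10m [38;2;4;2;10m[48;2;4;2;10m [0m
[38;2;4;2;10m[48;2;4;2;10m [38;2;4;2;10m[48;2;4;2;10m [38;2;4;2;10m[48;2;4;2;10m [38;2;4;2;10m[48;2;4;2;10m [38;2;4;2;10m[48;2;4;2;10m [38;2;4;2;10m[48;2;4;2;11m🬬[38;2;4;2;10m[48;2;4;2;11m🬎[38;2;4;2;10m[48;2;5;2;11m🬝[38;2;4;2;10m[48;2;5;2;11m🬎[38;2;4;2;10m[48;2;5;2;12m🬎[0m
[38;2;4;2;11m[48;2;13;4;26m🬎[38;2;4;2;11m[48;2;21;5;38m🬎[38;2;9;2;19m[48;2;49;11;85m🬝[38;2;15;4;28m[48;2;166;42;82m🬝[38;2;6;2;14m[48;2;249;176;24m🬎[38;2;9;3;19m[48;2;254;242;46m🬎[38;2;13;3;25m[48;2;254;247;48m🬎[38;2;22;5;40m[48;2;254;246;48m🬎[38;2;59;14;50m[48;2;254;249;49m🬎[38;2;9;3;18m[48;2;251;212;36m🬂[0m
[38;2;253;239;45m[48;2;12;3;25m🬎[38;2;247;197;37m[48;2;8;2;18m🬎[38;2;254;247;48m[48;2;40;9;51m🬂[38;2;254;249;49m[48;2;19;4;35m🬂[38;2;254;247;48m[48;2;11;3;22m🬂[38;2;253;235;44m[48;2;8;2;18m🬂[38;2;241;146;27m[48;2;6;2;14m🬂[38;2;72;17;88m[48;2;5;2;12m🬂[38;2;42;9;73m[48;2;8;2;18m🬀[38;2;24;6;43m[48;2;6;2;13m🬀[0m
[38;2;5;2;12m[48;2;4;2;10m🬂[38;2;4;2;11m[48;2;4;2;10m🬂[38;2;4;2;10m[48;2;4;2;11m🬺[38;2;4;2;11m[48;2;4;2;10m🬀[38;2;4;2;11m[48;2;4;2;10m🬀[38;2;4;2;10m[48;2;4;2;10m [38;2;4;2;10m[48;2;4;2;10m [38;2;4;2;10m[48;2;4;2;10m [38;2;4;2;10m[48;2;4;2;10m [38;2;4;2;10m[48;2;4;2;10m [0m
</frame>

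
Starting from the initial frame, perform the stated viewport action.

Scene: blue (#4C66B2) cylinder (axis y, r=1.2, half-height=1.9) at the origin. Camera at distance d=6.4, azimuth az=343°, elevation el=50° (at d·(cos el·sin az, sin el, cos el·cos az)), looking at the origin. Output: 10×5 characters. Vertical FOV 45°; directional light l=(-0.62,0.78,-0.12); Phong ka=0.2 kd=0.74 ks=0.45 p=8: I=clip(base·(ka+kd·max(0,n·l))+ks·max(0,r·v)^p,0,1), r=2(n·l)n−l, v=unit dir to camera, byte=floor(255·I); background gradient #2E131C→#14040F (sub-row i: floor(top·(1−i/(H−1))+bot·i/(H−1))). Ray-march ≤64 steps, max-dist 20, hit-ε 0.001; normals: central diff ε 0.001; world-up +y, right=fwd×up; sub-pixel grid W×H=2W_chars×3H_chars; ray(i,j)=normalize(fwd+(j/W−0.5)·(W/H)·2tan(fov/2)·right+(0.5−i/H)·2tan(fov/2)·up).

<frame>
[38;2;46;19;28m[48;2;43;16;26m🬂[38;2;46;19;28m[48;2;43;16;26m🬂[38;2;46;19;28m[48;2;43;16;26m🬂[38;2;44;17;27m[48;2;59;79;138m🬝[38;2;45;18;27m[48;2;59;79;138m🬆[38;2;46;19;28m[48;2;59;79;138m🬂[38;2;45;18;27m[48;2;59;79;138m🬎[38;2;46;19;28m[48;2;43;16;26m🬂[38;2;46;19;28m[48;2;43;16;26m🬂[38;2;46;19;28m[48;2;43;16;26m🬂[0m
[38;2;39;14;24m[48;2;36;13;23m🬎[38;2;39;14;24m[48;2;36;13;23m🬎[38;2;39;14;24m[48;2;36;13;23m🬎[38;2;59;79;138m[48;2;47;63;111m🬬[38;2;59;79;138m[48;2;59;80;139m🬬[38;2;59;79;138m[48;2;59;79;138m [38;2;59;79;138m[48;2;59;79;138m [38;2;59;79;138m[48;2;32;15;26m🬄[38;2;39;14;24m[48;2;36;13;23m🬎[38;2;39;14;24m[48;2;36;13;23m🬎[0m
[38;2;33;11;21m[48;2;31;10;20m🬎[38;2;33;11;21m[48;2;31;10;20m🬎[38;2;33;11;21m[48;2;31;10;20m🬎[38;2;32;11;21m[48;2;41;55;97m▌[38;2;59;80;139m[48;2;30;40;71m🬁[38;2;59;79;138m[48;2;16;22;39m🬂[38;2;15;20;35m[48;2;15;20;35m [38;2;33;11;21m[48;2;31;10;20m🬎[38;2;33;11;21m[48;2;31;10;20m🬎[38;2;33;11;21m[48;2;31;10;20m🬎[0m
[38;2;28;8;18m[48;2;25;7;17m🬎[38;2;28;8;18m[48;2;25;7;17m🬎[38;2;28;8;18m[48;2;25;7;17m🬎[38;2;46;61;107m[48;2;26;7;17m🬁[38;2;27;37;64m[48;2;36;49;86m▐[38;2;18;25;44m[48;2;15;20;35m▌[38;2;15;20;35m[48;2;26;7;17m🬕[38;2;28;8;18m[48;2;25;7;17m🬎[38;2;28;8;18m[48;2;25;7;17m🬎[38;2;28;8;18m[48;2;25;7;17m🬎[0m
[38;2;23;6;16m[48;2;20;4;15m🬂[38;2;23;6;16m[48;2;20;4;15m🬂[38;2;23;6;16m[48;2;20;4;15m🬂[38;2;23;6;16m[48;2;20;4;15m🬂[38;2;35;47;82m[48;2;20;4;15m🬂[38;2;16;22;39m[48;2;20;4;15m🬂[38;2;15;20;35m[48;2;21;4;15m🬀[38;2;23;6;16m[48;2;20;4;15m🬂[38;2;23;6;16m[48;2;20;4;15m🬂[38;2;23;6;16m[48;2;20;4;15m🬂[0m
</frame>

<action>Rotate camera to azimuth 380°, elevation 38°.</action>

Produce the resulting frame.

<frame>
[38;2;46;19;28m[48;2;43;16;26m🬂[38;2;46;19;28m[48;2;43;16;26m🬂[38;2;46;19;28m[48;2;43;16;26m🬂[38;2;44;17;27m[48;2;63;83;142m🬝[38;2;45;18;27m[48;2;61;81;140m🬆[38;2;46;19;28m[48;2;59;79;138m🬂[38;2;45;18;27m[48;2;59;79;138m🬎[38;2;46;19;28m[48;2;43;16;26m🬂[38;2;46;19;28m[48;2;43;16;26m🬂[38;2;46;19;28m[48;2;43;16;26m🬂[0m
[38;2;39;14;24m[48;2;36;13;23m🬎[38;2;39;14;24m[48;2;36;13;23m🬎[38;2;39;14;24m[48;2;36;13;23m🬎[38;2;65;86;145m[48;2;28;29;51m🬂[38;2;63;83;142m[48;2;15;20;35m🬎[38;2;61;81;140m[48;2;15;20;35m🬎[38;2;59;79;138m[48;2;15;20;35m🬆[38;2;59;79;138m[48;2;33;15;26m🬀[38;2;39;14;24m[48;2;36;13;23m🬎[38;2;39;14;24m[48;2;36;13;23m🬎[0m
[38;2;33;11;21m[48;2;31;10;20m🬎[38;2;33;11;21m[48;2;31;10;20m🬎[38;2;33;11;21m[48;2;31;10;20m🬎[38;2;32;11;21m[48;2;24;32;57m▌[38;2;15;20;35m[48;2;15;20;35m [38;2;15;20;35m[48;2;15;20;35m [38;2;15;20;35m[48;2;15;20;35m [38;2;33;11;21m[48;2;31;10;20m🬎[38;2;33;11;21m[48;2;31;10;20m🬎[38;2;33;11;21m[48;2;31;10;20m🬎[0m
[38;2;28;8;18m[48;2;25;7;17m🬎[38;2;28;8;18m[48;2;25;7;17m🬎[38;2;28;8;18m[48;2;25;7;17m🬎[38;2;31;41;72m[48;2;26;7;17m🬉[38;2;15;20;35m[48;2;16;22;39m🬬[38;2;15;20;35m[48;2;15;20;35m [38;2;15;20;35m[48;2;25;7;17m🬝[38;2;28;8;18m[48;2;25;7;17m🬎[38;2;28;8;18m[48;2;25;7;17m🬎[38;2;28;8;18m[48;2;25;7;17m🬎[0m
[38;2;23;6;16m[48;2;20;4;15m🬂[38;2;23;6;16m[48;2;20;4;15m🬂[38;2;23;6;16m[48;2;20;4;15m🬂[38;2;23;6;16m[48;2;20;4;15m🬂[38;2;16;21;37m[48;2;20;4;15m🬊[38;2;15;20;35m[48;2;20;4;15m🬎[38;2;15;20;35m[48;2;21;4;15m🬀[38;2;23;6;16m[48;2;20;4;15m🬂[38;2;23;6;16m[48;2;20;4;15m🬂[38;2;23;6;16m[48;2;20;4;15m🬂[0m
</frame>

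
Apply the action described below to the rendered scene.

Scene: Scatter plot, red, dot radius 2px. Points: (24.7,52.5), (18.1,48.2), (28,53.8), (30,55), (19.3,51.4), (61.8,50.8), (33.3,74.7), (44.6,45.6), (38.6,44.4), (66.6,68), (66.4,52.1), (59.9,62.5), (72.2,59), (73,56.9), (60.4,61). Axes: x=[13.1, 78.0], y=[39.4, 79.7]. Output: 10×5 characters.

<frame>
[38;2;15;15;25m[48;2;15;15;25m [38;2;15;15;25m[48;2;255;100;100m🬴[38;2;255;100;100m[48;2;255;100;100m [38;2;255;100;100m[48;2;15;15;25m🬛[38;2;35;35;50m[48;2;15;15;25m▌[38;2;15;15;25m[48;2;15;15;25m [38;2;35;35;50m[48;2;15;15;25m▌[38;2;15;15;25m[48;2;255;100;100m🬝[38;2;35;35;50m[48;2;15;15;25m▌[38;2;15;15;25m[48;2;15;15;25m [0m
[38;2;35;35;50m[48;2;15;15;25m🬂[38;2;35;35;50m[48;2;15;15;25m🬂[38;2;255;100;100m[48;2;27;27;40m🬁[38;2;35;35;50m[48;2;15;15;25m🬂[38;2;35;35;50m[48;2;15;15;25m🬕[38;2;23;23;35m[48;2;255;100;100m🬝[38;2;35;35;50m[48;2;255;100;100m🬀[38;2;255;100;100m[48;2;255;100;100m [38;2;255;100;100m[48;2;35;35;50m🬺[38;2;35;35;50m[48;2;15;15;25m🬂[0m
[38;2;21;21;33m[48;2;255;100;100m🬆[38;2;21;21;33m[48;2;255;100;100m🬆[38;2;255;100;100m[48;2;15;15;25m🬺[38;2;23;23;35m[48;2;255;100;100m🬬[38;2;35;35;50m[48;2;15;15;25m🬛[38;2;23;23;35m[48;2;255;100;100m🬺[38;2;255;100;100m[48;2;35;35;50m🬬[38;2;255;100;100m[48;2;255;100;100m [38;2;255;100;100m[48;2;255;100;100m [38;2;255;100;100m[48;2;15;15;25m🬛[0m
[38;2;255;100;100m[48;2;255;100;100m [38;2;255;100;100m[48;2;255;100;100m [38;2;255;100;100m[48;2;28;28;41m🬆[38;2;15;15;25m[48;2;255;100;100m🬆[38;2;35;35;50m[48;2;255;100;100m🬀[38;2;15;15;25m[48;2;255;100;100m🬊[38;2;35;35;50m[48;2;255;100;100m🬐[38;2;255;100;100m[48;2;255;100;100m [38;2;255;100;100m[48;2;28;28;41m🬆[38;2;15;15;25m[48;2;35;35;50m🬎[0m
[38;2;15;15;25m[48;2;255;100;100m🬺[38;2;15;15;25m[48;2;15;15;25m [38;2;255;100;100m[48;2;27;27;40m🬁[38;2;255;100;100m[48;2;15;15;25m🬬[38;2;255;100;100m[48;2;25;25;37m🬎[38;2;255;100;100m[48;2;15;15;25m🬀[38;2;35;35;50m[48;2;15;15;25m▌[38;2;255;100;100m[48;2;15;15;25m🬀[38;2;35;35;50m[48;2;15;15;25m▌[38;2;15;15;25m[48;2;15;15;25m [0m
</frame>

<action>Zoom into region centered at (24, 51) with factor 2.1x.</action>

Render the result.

<frame>
[38;2;15;15;25m[48;2;15;15;25m [38;2;15;15;25m[48;2;15;15;25m [38;2;35;35;50m[48;2;15;15;25m▌[38;2;15;15;25m[48;2;15;15;25m [38;2;35;35;50m[48;2;15;15;25m▌[38;2;15;15;25m[48;2;255;100;100m🬝[38;2;27;27;40m[48;2;255;100;100m🬝[38;2;15;15;25m[48;2;15;15;25m [38;2;35;35;50m[48;2;15;15;25m▌[38;2;15;15;25m[48;2;15;15;25m [0m
[38;2;35;35;50m[48;2;15;15;25m🬂[38;2;35;35;50m[48;2;15;15;25m🬂[38;2;31;31;45m[48;2;255;100;100m🬝[38;2;255;100;100m[48;2;28;28;41m🬱[38;2;35;35;50m[48;2;255;100;100m🬀[38;2;255;100;100m[48;2;255;100;100m [38;2;255;100;100m[48;2;255;100;100m [38;2;255;100;100m[48;2;25;25;37m🬛[38;2;35;35;50m[48;2;15;15;25m🬕[38;2;35;35;50m[48;2;15;15;25m🬂[0m
[38;2;15;15;25m[48;2;35;35;50m🬰[38;2;15;15;25m[48;2;35;35;50m🬰[38;2;255;100;100m[48;2;35;35;50m🬸[38;2;255;100;100m[48;2;15;15;25m🬝[38;2;255;100;100m[48;2;28;28;41m🬊[38;2;255;100;100m[48;2;25;25;37m🬂[38;2;255;100;100m[48;2;31;31;45m🬁[38;2;15;15;25m[48;2;35;35;50m🬰[38;2;35;35;50m[48;2;15;15;25m🬛[38;2;15;15;25m[48;2;35;35;50m🬰[0m
[38;2;15;15;25m[48;2;35;35;50m🬎[38;2;23;23;35m[48;2;255;100;100m🬺[38;2;255;100;100m[48;2;35;35;50m🬬[38;2;255;100;100m[48;2;28;28;41m🬆[38;2;35;35;50m[48;2;15;15;25m🬲[38;2;15;15;25m[48;2;35;35;50m🬎[38;2;35;35;50m[48;2;15;15;25m🬲[38;2;15;15;25m[48;2;35;35;50m🬎[38;2;28;28;41m[48;2;255;100;100m🬆[38;2;255;100;100m[48;2;15;15;25m🬺[0m
[38;2;15;15;25m[48;2;15;15;25m [38;2;15;15;25m[48;2;15;15;25m [38;2;35;35;50m[48;2;15;15;25m▌[38;2;15;15;25m[48;2;15;15;25m [38;2;35;35;50m[48;2;15;15;25m▌[38;2;15;15;25m[48;2;15;15;25m [38;2;35;35;50m[48;2;15;15;25m▌[38;2;15;15;25m[48;2;15;15;25m [38;2;255;100;100m[48;2;27;27;40m🬁[38;2;255;100;100m[48;2;15;15;25m🬆[0m
</frame>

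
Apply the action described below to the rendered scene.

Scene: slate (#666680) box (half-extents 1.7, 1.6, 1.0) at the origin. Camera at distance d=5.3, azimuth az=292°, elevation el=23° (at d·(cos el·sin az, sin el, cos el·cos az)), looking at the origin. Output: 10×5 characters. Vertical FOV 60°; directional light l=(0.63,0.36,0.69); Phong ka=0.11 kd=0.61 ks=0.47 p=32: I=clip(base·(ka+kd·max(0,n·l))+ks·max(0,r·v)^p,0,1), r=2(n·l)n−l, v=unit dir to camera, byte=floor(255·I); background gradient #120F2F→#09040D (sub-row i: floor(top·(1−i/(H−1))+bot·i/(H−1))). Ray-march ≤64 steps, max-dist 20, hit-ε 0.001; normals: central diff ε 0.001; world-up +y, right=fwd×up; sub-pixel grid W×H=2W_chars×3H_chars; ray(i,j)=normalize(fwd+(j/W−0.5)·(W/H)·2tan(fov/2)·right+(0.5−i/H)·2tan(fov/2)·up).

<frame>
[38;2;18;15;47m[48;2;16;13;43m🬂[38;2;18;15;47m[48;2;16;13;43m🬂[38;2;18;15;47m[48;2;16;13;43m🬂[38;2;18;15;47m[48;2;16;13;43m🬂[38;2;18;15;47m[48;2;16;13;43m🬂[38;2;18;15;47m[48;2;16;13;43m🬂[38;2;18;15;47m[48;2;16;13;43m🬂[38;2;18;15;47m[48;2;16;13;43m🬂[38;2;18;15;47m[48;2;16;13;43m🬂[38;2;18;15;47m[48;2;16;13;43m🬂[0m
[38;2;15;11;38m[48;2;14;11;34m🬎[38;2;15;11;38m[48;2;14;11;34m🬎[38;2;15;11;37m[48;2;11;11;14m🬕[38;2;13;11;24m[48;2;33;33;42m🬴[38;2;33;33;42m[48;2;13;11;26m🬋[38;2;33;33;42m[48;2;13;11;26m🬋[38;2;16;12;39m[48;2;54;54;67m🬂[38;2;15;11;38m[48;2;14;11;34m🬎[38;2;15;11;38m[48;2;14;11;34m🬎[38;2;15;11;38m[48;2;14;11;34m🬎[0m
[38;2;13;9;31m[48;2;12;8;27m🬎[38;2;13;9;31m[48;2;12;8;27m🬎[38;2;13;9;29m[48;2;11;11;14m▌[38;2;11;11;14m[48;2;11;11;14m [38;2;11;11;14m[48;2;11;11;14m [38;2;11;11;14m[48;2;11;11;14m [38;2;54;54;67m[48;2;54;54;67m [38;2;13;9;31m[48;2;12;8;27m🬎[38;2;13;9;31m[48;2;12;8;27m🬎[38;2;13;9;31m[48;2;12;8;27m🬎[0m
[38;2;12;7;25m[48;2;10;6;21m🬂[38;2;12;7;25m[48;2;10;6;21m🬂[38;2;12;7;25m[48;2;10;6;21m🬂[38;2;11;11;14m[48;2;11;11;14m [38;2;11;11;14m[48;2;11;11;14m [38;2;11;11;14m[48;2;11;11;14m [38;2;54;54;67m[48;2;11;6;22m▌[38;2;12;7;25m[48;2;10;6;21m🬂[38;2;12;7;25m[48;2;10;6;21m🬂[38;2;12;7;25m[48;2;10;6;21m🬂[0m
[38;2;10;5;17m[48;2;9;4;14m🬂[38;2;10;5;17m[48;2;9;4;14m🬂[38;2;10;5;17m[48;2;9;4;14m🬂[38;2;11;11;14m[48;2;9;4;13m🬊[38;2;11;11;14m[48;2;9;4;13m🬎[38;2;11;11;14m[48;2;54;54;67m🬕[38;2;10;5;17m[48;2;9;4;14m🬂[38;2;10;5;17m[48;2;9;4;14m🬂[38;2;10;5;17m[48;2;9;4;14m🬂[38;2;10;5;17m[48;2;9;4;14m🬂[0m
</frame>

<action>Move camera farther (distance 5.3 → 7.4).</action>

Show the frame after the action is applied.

<frame>
[38;2;18;15;47m[48;2;16;13;43m🬂[38;2;18;15;47m[48;2;16;13;43m🬂[38;2;18;15;47m[48;2;16;13;43m🬂[38;2;18;15;47m[48;2;16;13;43m🬂[38;2;18;15;47m[48;2;16;13;43m🬂[38;2;18;15;47m[48;2;16;13;43m🬂[38;2;18;15;47m[48;2;16;13;43m🬂[38;2;18;15;47m[48;2;16;13;43m🬂[38;2;18;15;47m[48;2;16;13;43m🬂[38;2;18;15;47m[48;2;16;13;43m🬂[0m
[38;2;15;11;38m[48;2;14;11;34m🬎[38;2;15;11;38m[48;2;14;11;34m🬎[38;2;15;11;38m[48;2;14;11;34m🬎[38;2;15;11;37m[48;2;33;33;42m🬝[38;2;15;11;38m[48;2;33;33;42m🬎[38;2;15;11;38m[48;2;33;33;42m🬎[38;2;54;54;67m[48;2;15;11;37m🬏[38;2;15;11;38m[48;2;14;11;34m🬎[38;2;15;11;38m[48;2;14;11;34m🬎[38;2;15;11;38m[48;2;14;11;34m🬎[0m
[38;2;13;9;31m[48;2;12;8;27m🬎[38;2;13;9;31m[48;2;12;8;27m🬎[38;2;13;9;31m[48;2;12;8;27m🬎[38;2;13;9;29m[48;2;11;11;14m▌[38;2;11;11;14m[48;2;11;11;14m [38;2;11;11;14m[48;2;54;54;67m▌[38;2;54;54;67m[48;2;13;9;29m▌[38;2;13;9;31m[48;2;12;8;27m🬎[38;2;13;9;31m[48;2;12;8;27m🬎[38;2;13;9;31m[48;2;12;8;27m🬎[0m
[38;2;12;7;25m[48;2;10;6;21m🬂[38;2;12;7;25m[48;2;10;6;21m🬂[38;2;12;7;25m[48;2;10;6;21m🬂[38;2;10;6;21m[48;2;11;11;14m🬲[38;2;11;11;14m[48;2;11;11;14m [38;2;11;11;14m[48;2;54;54;67m▌[38;2;54;54;67m[48;2;10;6;21m🬀[38;2;12;7;25m[48;2;10;6;21m🬂[38;2;12;7;25m[48;2;10;6;21m🬂[38;2;12;7;25m[48;2;10;6;21m🬂[0m
[38;2;10;5;17m[48;2;9;4;14m🬂[38;2;10;5;17m[48;2;9;4;14m🬂[38;2;10;5;17m[48;2;9;4;14m🬂[38;2;10;5;17m[48;2;9;4;14m🬂[38;2;10;5;17m[48;2;9;4;14m🬂[38;2;10;5;17m[48;2;9;4;14m🬂[38;2;10;5;17m[48;2;9;4;14m🬂[38;2;10;5;17m[48;2;9;4;14m🬂[38;2;10;5;17m[48;2;9;4;14m🬂[38;2;10;5;17m[48;2;9;4;14m🬂[0m
</frame>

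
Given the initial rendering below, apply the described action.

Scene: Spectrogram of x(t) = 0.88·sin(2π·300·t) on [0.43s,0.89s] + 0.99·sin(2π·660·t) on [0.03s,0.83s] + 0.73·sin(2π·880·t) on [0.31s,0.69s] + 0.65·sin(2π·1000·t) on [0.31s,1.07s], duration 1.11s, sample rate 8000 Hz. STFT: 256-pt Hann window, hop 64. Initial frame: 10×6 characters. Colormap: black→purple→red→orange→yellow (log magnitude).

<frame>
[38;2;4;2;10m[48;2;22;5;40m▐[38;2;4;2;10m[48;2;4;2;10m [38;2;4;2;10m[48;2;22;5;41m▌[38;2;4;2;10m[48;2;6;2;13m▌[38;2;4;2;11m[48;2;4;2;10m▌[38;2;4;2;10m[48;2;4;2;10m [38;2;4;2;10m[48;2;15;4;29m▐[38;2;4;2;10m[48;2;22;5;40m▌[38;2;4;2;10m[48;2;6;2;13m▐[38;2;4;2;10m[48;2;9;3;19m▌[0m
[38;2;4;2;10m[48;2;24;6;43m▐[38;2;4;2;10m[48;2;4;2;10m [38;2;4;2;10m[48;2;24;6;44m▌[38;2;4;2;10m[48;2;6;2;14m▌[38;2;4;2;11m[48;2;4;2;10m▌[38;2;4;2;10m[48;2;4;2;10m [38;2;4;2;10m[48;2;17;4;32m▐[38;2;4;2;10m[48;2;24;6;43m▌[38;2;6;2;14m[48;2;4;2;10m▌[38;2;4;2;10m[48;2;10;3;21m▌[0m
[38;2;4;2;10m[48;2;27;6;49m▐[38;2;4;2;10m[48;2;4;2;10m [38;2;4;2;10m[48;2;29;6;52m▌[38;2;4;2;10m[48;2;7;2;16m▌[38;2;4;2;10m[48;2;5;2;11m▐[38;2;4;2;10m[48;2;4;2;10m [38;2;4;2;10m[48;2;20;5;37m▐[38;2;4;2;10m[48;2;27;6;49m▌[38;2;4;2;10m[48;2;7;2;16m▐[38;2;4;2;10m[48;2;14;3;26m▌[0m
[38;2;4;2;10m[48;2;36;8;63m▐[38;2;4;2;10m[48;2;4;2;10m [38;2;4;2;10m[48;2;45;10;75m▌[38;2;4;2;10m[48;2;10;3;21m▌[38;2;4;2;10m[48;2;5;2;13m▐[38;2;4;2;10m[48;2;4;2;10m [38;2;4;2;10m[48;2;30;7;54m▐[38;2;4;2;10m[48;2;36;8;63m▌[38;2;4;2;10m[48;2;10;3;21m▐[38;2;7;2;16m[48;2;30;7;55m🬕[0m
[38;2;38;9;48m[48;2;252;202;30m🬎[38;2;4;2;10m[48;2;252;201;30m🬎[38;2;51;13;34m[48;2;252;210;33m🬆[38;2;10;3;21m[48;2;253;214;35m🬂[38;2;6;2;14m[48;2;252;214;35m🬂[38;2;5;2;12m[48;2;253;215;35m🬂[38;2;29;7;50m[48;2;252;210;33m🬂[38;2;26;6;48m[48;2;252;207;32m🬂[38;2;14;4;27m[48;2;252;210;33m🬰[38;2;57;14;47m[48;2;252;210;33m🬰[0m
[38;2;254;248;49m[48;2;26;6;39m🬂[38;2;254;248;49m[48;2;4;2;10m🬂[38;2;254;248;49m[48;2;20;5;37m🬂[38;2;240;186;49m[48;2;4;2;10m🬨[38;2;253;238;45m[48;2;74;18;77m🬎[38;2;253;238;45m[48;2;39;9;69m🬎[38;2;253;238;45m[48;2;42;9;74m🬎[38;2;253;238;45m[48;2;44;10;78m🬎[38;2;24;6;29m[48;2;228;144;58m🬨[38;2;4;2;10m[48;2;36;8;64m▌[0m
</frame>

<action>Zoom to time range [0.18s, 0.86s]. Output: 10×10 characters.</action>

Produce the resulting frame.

<frame>
[38;2;4;2;10m[48;2;4;2;10m [38;2;4;2;10m[48;2;22;5;41m▌[38;2;4;2;11m[48;2;4;2;10m▌[38;2;4;2;10m[48;2;6;2;13m▌[38;2;4;2;10m[48;2;4;2;10m [38;2;4;2;10m[48;2;4;2;10m [38;2;4;2;10m[48;2;4;2;10m [38;2;4;2;10m[48;2;15;4;29m▌[38;2;4;2;10m[48;2;4;2;10m [38;2;4;2;10m[48;2;22;5;40m▌[0m
[38;2;4;2;10m[48;2;4;2;10m [38;2;4;2;10m[48;2;23;6;42m▌[38;2;4;2;11m[48;2;4;2;10m▌[38;2;4;2;10m[48;2;6;2;13m▌[38;2;4;2;10m[48;2;4;2;10m [38;2;4;2;10m[48;2;4;2;10m [38;2;4;2;10m[48;2;4;2;10m [38;2;4;2;10m[48;2;16;4;30m▌[38;2;4;2;10m[48;2;4;2;10m [38;2;4;2;10m[48;2;22;5;41m▌[0m
[38;2;4;2;10m[48;2;4;2;10m [38;2;4;2;10m[48;2;24;6;44m▌[38;2;4;2;10m[48;2;5;2;11m🬬[38;2;4;2;10m[48;2;6;2;14m▌[38;2;4;2;10m[48;2;4;2;10m [38;2;4;2;10m[48;2;4;2;10m [38;2;4;2;10m[48;2;4;2;10m [38;2;4;2;10m[48;2;16;4;31m▌[38;2;4;2;10m[48;2;4;2;10m [38;2;4;2;10m[48;2;23;6;43m▌[0m
[38;2;4;2;10m[48;2;4;2;10m [38;2;4;2;10m[48;2;26;6;47m▌[38;2;5;2;11m[48;2;4;2;10m▌[38;2;4;2;10m[48;2;6;2;14m▌[38;2;4;2;10m[48;2;4;2;10m [38;2;4;2;10m[48;2;4;2;10m [38;2;4;2;10m[48;2;4;2;10m [38;2;4;2;10m[48;2;18;4;34m▌[38;2;4;2;10m[48;2;4;2;10m [38;2;4;2;10m[48;2;25;6;46m▌[0m
[38;2;4;2;10m[48;2;4;2;10m [38;2;4;2;10m[48;2;30;7;53m▌[38;2;5;2;12m[48;2;4;2;10m▌[38;2;4;2;10m[48;2;7;2;16m▌[38;2;4;2;10m[48;2;4;2;10m [38;2;4;2;10m[48;2;4;2;10m [38;2;4;2;10m[48;2;4;2;10m [38;2;4;2;10m[48;2;21;5;38m▌[38;2;4;2;10m[48;2;4;2;10m [38;2;4;2;10m[48;2;28;6;50m▌[0m
[38;2;4;2;10m[48;2;4;2;10m [38;2;4;2;10m[48;2;37;8;65m▌[38;2;4;2;10m[48;2;5;2;12m▐[38;2;4;2;10m[48;2;9;3;19m▌[38;2;4;2;10m[48;2;4;2;10m [38;2;4;2;10m[48;2;4;2;10m [38;2;4;2;10m[48;2;4;2;10m [38;2;4;2;10m[48;2;25;6;46m▌[38;2;4;2;10m[48;2;4;2;10m [38;2;4;2;10m[48;2;32;7;57m▌[0m
[38;2;4;2;10m[48;2;4;2;10m [38;2;4;2;10m[48;2;65;15;85m▌[38;2;4;2;11m[48;2;8;2;17m🬨[38;2;4;2;10m[48;2;12;3;24m▌[38;2;4;2;10m[48;2;4;2;10m [38;2;4;2;10m[48;2;4;2;10m [38;2;4;2;10m[48;2;4;2;10m [38;2;4;2;10m[48;2;37;8;66m▌[38;2;4;2;10m[48;2;4;2;10m [38;2;4;2;10m[48;2;41;9;71m▌[0m
[38;2;4;2;10m[48;2;7;2;15m🬎[38;2;5;2;12m[48;2;225;142;44m▌[38;2;7;2;16m[48;2;252;214;35m🬂[38;2;10;3;20m[48;2;252;214;35m🬂[38;2;5;2;13m[48;2;253;214;35m🬂[38;2;5;2;12m[48;2;252;214;35m🬂[38;2;4;2;11m[48;2;252;214;35m🬂[38;2;37;9;50m[48;2;252;214;35m🬂[38;2;6;2;13m[48;2;252;210;33m🬰[38;2;51;13;49m[48;2;252;212;34m🬰[0m
[38;2;253;224;39m[48;2;8;2;17m🬎[38;2;253;224;39m[48;2;27;6;48m🬎[38;2;253;224;39m[48;2;8;2;17m🬎[38;2;253;225;39m[48;2;74;19;50m🬎[38;2;253;224;39m[48;2;21;5;39m🬎[38;2;253;224;39m[48;2;21;5;39m🬎[38;2;253;224;39m[48;2;21;5;39m🬎[38;2;253;224;39m[48;2;32;7;57m🬎[38;2;253;224;39m[48;2;22;5;40m🬎[38;2;253;225;39m[48;2;81;20;61m🬎[0m
[38;2;4;2;10m[48;2;4;2;10m [38;2;4;2;10m[48;2;32;7;58m▌[38;2;5;2;12m[48;2;4;2;10m▌[38;2;38;10;28m[48;2;242;172;37m🬲[38;2;225;139;60m[48;2;8;2;17m🬎[38;2;225;139;60m[48;2;8;3;18m🬎[38;2;225;139;60m[48;2;8;2;17m🬎[38;2;226;141;59m[48;2;17;4;33m🬎[38;2;225;139;60m[48;2;8;3;18m🬎[38;2;226;140;60m[48;2;14;3;27m🬎[0m
</frame>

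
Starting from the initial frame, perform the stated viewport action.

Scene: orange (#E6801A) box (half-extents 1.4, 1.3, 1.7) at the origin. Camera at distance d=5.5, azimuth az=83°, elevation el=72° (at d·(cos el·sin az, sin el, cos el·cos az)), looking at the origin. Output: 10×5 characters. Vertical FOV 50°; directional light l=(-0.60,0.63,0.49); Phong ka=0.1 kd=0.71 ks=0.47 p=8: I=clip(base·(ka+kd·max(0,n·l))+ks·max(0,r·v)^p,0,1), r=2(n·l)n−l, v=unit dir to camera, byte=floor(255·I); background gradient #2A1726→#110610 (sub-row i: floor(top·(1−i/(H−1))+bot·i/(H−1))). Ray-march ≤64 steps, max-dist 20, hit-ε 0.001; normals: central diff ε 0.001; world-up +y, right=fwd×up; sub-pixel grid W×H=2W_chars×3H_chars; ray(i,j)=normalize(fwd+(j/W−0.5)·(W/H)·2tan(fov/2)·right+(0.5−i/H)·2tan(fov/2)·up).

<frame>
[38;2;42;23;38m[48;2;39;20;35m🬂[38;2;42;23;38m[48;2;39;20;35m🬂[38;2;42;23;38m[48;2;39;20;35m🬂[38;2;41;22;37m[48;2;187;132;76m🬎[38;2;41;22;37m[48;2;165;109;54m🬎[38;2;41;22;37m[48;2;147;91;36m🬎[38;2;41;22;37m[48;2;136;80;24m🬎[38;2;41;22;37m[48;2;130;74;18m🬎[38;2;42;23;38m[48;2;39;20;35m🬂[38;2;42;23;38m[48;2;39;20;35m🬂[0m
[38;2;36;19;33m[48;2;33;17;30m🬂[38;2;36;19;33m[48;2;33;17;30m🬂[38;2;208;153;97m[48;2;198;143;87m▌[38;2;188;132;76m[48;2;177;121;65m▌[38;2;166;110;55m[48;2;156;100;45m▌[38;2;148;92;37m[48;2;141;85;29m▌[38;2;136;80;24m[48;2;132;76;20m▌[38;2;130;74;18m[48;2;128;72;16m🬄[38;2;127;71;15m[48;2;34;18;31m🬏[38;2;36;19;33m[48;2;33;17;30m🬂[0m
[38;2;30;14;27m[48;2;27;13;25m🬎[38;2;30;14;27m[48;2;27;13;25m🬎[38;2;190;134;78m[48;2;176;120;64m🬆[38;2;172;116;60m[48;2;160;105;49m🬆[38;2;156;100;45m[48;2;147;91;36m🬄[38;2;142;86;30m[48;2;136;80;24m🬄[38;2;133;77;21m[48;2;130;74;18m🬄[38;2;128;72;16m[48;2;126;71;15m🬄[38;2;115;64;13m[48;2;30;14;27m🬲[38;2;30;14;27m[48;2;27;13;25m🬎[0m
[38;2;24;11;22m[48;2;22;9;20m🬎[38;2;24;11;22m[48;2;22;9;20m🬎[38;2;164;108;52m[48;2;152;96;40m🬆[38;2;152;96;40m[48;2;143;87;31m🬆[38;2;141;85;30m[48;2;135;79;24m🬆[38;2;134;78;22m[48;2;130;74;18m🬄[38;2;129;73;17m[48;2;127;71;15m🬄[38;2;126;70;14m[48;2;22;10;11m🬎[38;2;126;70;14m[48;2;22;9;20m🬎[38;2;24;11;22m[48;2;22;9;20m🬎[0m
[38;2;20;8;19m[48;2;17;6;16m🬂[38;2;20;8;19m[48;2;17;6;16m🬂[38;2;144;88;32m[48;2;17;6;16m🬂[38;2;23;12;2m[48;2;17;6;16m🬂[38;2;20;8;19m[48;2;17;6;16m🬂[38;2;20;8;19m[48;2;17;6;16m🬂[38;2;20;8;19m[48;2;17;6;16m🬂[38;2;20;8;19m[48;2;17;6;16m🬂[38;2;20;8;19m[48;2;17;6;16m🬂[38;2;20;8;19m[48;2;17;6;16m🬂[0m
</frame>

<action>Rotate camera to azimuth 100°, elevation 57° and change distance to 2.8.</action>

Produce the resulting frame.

<frame>
[38;2;226;171;115m[48;2;234;178;122m🬆[38;2;229;174;118m[48;2;238;182;126m🬂[38;2;227;171;115m[48;2;237;181;125m🬊[38;2;214;159;103m[48;2;225;169;113m🬊[38;2;196;140;85m[48;2;208;153;97m🬨[38;2;173;117;61m[48;2;183;127;72m▐[38;2;154;98;42m[48;2;163;107;51m▐[38;2;140;84;29m[48;2;146;91;35m▐[38;2;133;77;21m[48;2;136;80;24m▐[38;2;130;75;19m[48;2;129;73;17m▌[0m
[38;2;237;181;125m[48;2;231;175;120m▐[38;2;242;187;131m[48;2;239;184;128m🬎[38;2;242;186;130m[48;2;238;182;126m▌[38;2;232;176;120m[48;2;223;167;111m▌[38;2;213;157;101m[48;2;201;145;89m▌[38;2;188;132;76m[48;2;176;120;64m▌[38;2;164;109;53m[48;2;155;99;43m▌[38;2;147;91;35m[48;2;140;84;29m▌[38;2;135;79;24m[48;2;132;76;20m▌[38;2;130;74;18m[48;2;128;72;16m▌[0m
[38;2;225;169;113m[48;2;212;156;101m🬊[38;2;231;175;119m[48;2;218;163;107m🬊[38;2;230;174;118m[48;2;217;161;105m🬆[38;2;220;164;108m[48;2;206;150;94m🬆[38;2;200;145;89m[48;2;187;132;76m🬆[38;2;180;125;69m[48;2;168;112;57m🬄[38;2;157;101;46m[48;2;149;93;37m▌[38;2;142;87;31m[48;2;137;81;25m▌[38;2;133;78;22m[48;2;130;75;19m▌[38;2;128;72;17m[48;2;127;71;16m▌[0m
[38;2;197;141;85m[48;2;183;127;71m🬊[38;2;200;145;89m[48;2;185;129;73m🬊[38;2;199;143;88m[48;2;183;127;71m🬆[38;2;190;135;79m[48;2;174;119;63m🬆[38;2;176;120;64m[48;2;162;106;50m🬆[38;2;160;104;48m[48;2;150;94;38m🬆[38;2;147;91;36m[48;2;140;84;28m🬄[38;2;137;81;25m[48;2;133;77;21m🬄[38;2;130;74;19m[48;2;128;72;17m🬄[38;2;127;71;16m[48;2;126;70;15m🬄[0m
[38;2;163;108;52m[48;2;23;12;2m🬬[38;2;171;115;60m[48;2;158;102;46m🬂[38;2;166;110;54m[48;2;153;98;42m🬆[38;2;160;104;48m[48;2;148;93;37m🬆[38;2;152;96;40m[48;2;142;86;30m🬆[38;2;143;87;31m[48;2;136;80;24m🬆[38;2;135;80;24m[48;2;131;75;20m🬆[38;2;130;74;19m[48;2;128;72;16m🬆[38;2;128;72;16m[48;2;126;71;15m🬄[38;2;127;71;15m[48;2;126;70;14m🬀[0m
</frame>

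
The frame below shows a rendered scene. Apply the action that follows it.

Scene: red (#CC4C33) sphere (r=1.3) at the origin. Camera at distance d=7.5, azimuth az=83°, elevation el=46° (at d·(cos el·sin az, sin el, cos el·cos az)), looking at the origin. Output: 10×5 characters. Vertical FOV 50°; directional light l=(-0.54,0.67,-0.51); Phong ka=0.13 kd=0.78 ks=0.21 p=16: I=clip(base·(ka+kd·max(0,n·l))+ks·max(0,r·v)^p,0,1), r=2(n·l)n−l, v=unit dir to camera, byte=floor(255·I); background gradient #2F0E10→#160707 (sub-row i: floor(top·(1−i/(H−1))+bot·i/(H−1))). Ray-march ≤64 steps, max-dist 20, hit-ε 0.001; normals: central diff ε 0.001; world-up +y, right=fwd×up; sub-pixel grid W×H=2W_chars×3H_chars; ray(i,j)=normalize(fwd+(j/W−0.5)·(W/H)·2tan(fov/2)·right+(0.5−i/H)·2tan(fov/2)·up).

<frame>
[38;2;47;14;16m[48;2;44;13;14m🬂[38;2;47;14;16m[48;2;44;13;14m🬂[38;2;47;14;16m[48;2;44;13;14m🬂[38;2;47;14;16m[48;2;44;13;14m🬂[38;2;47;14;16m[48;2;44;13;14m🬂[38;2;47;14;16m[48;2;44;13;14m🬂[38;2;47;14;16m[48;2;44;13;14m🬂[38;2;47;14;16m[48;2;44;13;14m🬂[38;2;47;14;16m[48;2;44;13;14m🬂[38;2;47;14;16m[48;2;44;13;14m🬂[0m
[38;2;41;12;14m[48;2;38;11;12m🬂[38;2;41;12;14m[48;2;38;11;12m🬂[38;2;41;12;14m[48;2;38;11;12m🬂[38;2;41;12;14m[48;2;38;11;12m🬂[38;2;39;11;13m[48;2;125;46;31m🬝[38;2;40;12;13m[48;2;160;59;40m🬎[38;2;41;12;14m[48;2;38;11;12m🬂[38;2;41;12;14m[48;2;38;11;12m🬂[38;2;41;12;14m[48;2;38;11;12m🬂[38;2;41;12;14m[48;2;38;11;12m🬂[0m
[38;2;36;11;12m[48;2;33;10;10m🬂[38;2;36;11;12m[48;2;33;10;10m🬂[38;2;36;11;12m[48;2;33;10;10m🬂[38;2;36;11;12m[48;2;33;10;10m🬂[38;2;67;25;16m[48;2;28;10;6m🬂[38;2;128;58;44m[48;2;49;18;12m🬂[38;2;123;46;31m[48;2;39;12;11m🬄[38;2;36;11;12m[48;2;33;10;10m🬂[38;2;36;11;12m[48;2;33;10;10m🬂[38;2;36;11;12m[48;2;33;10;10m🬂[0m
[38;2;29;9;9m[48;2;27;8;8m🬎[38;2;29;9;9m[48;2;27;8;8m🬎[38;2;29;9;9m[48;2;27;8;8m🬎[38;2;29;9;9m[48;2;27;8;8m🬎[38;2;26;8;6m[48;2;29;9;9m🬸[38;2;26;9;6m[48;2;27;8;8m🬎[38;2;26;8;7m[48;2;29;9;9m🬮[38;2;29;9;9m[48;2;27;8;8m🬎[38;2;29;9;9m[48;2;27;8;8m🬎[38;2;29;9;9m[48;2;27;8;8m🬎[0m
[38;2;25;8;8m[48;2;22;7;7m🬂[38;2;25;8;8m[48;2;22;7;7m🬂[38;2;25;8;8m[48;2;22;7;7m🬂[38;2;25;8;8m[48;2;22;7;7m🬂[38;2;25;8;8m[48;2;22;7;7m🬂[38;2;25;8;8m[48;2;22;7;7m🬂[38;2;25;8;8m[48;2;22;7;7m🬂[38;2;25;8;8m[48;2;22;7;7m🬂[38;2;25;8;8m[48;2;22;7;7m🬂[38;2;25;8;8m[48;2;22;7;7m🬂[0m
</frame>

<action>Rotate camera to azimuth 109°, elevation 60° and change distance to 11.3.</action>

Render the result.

<frame>
[38;2;47;14;16m[48;2;44;13;14m🬂[38;2;47;14;16m[48;2;44;13;14m🬂[38;2;47;14;16m[48;2;44;13;14m🬂[38;2;47;14;16m[48;2;44;13;14m🬂[38;2;47;14;16m[48;2;44;13;14m🬂[38;2;47;14;16m[48;2;44;13;14m🬂[38;2;47;14;16m[48;2;44;13;14m🬂[38;2;47;14;16m[48;2;44;13;14m🬂[38;2;47;14;16m[48;2;44;13;14m🬂[38;2;47;14;16m[48;2;44;13;14m🬂[0m
[38;2;41;12;14m[48;2;38;11;12m🬂[38;2;41;12;14m[48;2;38;11;12m🬂[38;2;41;12;14m[48;2;38;11;12m🬂[38;2;41;12;14m[48;2;38;11;12m🬂[38;2;41;12;14m[48;2;38;11;12m🬂[38;2;41;12;14m[48;2;38;11;12m🬂[38;2;41;12;14m[48;2;38;11;12m🬂[38;2;41;12;14m[48;2;38;11;12m🬂[38;2;41;12;14m[48;2;38;11;12m🬂[38;2;41;12;14m[48;2;38;11;12m🬂[0m
[38;2;36;11;12m[48;2;33;10;10m🬂[38;2;36;11;12m[48;2;33;10;10m🬂[38;2;36;11;12m[48;2;33;10;10m🬂[38;2;36;11;12m[48;2;33;10;10m🬂[38;2;63;23;15m[48;2;32;10;9m🬉[38;2;170;68;49m[48;2;95;35;23m🬊[38;2;36;11;12m[48;2;33;10;10m🬂[38;2;36;11;12m[48;2;33;10;10m🬂[38;2;36;11;12m[48;2;33;10;10m🬂[38;2;36;11;12m[48;2;33;10;10m🬂[0m
[38;2;29;9;9m[48;2;27;8;8m🬎[38;2;29;9;9m[48;2;27;8;8m🬎[38;2;29;9;9m[48;2;27;8;8m🬎[38;2;29;9;9m[48;2;27;8;8m🬎[38;2;29;9;9m[48;2;26;8;7m🬌[38;2;26;8;7m[48;2;29;9;9m🬰[38;2;29;9;9m[48;2;27;8;8m🬎[38;2;29;9;9m[48;2;27;8;8m🬎[38;2;29;9;9m[48;2;27;8;8m🬎[38;2;29;9;9m[48;2;27;8;8m🬎[0m
[38;2;25;8;8m[48;2;22;7;7m🬂[38;2;25;8;8m[48;2;22;7;7m🬂[38;2;25;8;8m[48;2;22;7;7m🬂[38;2;25;8;8m[48;2;22;7;7m🬂[38;2;25;8;8m[48;2;22;7;7m🬂[38;2;25;8;8m[48;2;22;7;7m🬂[38;2;25;8;8m[48;2;22;7;7m🬂[38;2;25;8;8m[48;2;22;7;7m🬂[38;2;25;8;8m[48;2;22;7;7m🬂[38;2;25;8;8m[48;2;22;7;7m🬂[0m
</frame>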